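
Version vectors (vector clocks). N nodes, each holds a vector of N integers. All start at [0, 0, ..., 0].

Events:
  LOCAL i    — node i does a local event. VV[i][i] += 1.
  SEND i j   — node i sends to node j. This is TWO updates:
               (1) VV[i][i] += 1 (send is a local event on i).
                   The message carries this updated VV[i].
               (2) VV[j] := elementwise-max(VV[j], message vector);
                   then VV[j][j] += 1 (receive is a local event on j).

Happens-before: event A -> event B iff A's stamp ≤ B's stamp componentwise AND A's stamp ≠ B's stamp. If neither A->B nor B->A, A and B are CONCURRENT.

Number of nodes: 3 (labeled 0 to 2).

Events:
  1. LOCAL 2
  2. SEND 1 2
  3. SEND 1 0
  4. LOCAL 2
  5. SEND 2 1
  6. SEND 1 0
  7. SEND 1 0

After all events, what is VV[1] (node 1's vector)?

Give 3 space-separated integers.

Answer: 0 5 4

Derivation:
Initial: VV[0]=[0, 0, 0]
Initial: VV[1]=[0, 0, 0]
Initial: VV[2]=[0, 0, 0]
Event 1: LOCAL 2: VV[2][2]++ -> VV[2]=[0, 0, 1]
Event 2: SEND 1->2: VV[1][1]++ -> VV[1]=[0, 1, 0], msg_vec=[0, 1, 0]; VV[2]=max(VV[2],msg_vec) then VV[2][2]++ -> VV[2]=[0, 1, 2]
Event 3: SEND 1->0: VV[1][1]++ -> VV[1]=[0, 2, 0], msg_vec=[0, 2, 0]; VV[0]=max(VV[0],msg_vec) then VV[0][0]++ -> VV[0]=[1, 2, 0]
Event 4: LOCAL 2: VV[2][2]++ -> VV[2]=[0, 1, 3]
Event 5: SEND 2->1: VV[2][2]++ -> VV[2]=[0, 1, 4], msg_vec=[0, 1, 4]; VV[1]=max(VV[1],msg_vec) then VV[1][1]++ -> VV[1]=[0, 3, 4]
Event 6: SEND 1->0: VV[1][1]++ -> VV[1]=[0, 4, 4], msg_vec=[0, 4, 4]; VV[0]=max(VV[0],msg_vec) then VV[0][0]++ -> VV[0]=[2, 4, 4]
Event 7: SEND 1->0: VV[1][1]++ -> VV[1]=[0, 5, 4], msg_vec=[0, 5, 4]; VV[0]=max(VV[0],msg_vec) then VV[0][0]++ -> VV[0]=[3, 5, 4]
Final vectors: VV[0]=[3, 5, 4]; VV[1]=[0, 5, 4]; VV[2]=[0, 1, 4]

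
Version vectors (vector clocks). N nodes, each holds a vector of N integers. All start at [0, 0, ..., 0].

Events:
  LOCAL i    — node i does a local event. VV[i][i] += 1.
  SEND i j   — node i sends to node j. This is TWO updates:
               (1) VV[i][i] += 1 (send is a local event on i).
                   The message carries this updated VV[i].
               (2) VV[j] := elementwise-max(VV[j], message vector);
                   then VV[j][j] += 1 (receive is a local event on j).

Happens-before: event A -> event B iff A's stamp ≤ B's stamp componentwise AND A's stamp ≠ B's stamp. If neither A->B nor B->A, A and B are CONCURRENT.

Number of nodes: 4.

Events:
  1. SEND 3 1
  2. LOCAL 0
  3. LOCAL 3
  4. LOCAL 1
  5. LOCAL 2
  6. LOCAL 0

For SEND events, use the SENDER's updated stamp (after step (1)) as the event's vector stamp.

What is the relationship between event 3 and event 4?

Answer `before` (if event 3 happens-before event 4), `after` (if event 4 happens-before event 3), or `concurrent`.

Initial: VV[0]=[0, 0, 0, 0]
Initial: VV[1]=[0, 0, 0, 0]
Initial: VV[2]=[0, 0, 0, 0]
Initial: VV[3]=[0, 0, 0, 0]
Event 1: SEND 3->1: VV[3][3]++ -> VV[3]=[0, 0, 0, 1], msg_vec=[0, 0, 0, 1]; VV[1]=max(VV[1],msg_vec) then VV[1][1]++ -> VV[1]=[0, 1, 0, 1]
Event 2: LOCAL 0: VV[0][0]++ -> VV[0]=[1, 0, 0, 0]
Event 3: LOCAL 3: VV[3][3]++ -> VV[3]=[0, 0, 0, 2]
Event 4: LOCAL 1: VV[1][1]++ -> VV[1]=[0, 2, 0, 1]
Event 5: LOCAL 2: VV[2][2]++ -> VV[2]=[0, 0, 1, 0]
Event 6: LOCAL 0: VV[0][0]++ -> VV[0]=[2, 0, 0, 0]
Event 3 stamp: [0, 0, 0, 2]
Event 4 stamp: [0, 2, 0, 1]
[0, 0, 0, 2] <= [0, 2, 0, 1]? False
[0, 2, 0, 1] <= [0, 0, 0, 2]? False
Relation: concurrent

Answer: concurrent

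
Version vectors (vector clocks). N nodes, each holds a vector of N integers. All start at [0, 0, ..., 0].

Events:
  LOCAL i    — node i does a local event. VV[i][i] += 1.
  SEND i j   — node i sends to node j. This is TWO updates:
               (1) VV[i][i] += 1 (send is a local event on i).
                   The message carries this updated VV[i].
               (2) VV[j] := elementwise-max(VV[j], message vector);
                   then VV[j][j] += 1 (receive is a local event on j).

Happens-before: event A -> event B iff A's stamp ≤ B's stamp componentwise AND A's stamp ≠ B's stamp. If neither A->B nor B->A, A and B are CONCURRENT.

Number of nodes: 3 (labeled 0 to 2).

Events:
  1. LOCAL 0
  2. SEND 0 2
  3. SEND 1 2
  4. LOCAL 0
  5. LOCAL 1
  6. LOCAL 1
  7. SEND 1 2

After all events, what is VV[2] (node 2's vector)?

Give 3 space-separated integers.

Answer: 2 4 3

Derivation:
Initial: VV[0]=[0, 0, 0]
Initial: VV[1]=[0, 0, 0]
Initial: VV[2]=[0, 0, 0]
Event 1: LOCAL 0: VV[0][0]++ -> VV[0]=[1, 0, 0]
Event 2: SEND 0->2: VV[0][0]++ -> VV[0]=[2, 0, 0], msg_vec=[2, 0, 0]; VV[2]=max(VV[2],msg_vec) then VV[2][2]++ -> VV[2]=[2, 0, 1]
Event 3: SEND 1->2: VV[1][1]++ -> VV[1]=[0, 1, 0], msg_vec=[0, 1, 0]; VV[2]=max(VV[2],msg_vec) then VV[2][2]++ -> VV[2]=[2, 1, 2]
Event 4: LOCAL 0: VV[0][0]++ -> VV[0]=[3, 0, 0]
Event 5: LOCAL 1: VV[1][1]++ -> VV[1]=[0, 2, 0]
Event 6: LOCAL 1: VV[1][1]++ -> VV[1]=[0, 3, 0]
Event 7: SEND 1->2: VV[1][1]++ -> VV[1]=[0, 4, 0], msg_vec=[0, 4, 0]; VV[2]=max(VV[2],msg_vec) then VV[2][2]++ -> VV[2]=[2, 4, 3]
Final vectors: VV[0]=[3, 0, 0]; VV[1]=[0, 4, 0]; VV[2]=[2, 4, 3]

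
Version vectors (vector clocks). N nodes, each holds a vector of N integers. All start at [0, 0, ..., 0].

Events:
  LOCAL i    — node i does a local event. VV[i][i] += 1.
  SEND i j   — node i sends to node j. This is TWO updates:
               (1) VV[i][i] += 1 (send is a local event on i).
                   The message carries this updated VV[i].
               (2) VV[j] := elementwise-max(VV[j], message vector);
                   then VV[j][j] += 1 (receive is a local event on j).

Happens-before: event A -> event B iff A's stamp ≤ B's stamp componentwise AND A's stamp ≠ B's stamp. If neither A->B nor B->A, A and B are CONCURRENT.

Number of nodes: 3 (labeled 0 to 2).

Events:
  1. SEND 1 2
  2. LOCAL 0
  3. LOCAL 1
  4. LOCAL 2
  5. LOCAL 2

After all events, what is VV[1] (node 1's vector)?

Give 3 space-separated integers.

Initial: VV[0]=[0, 0, 0]
Initial: VV[1]=[0, 0, 0]
Initial: VV[2]=[0, 0, 0]
Event 1: SEND 1->2: VV[1][1]++ -> VV[1]=[0, 1, 0], msg_vec=[0, 1, 0]; VV[2]=max(VV[2],msg_vec) then VV[2][2]++ -> VV[2]=[0, 1, 1]
Event 2: LOCAL 0: VV[0][0]++ -> VV[0]=[1, 0, 0]
Event 3: LOCAL 1: VV[1][1]++ -> VV[1]=[0, 2, 0]
Event 4: LOCAL 2: VV[2][2]++ -> VV[2]=[0, 1, 2]
Event 5: LOCAL 2: VV[2][2]++ -> VV[2]=[0, 1, 3]
Final vectors: VV[0]=[1, 0, 0]; VV[1]=[0, 2, 0]; VV[2]=[0, 1, 3]

Answer: 0 2 0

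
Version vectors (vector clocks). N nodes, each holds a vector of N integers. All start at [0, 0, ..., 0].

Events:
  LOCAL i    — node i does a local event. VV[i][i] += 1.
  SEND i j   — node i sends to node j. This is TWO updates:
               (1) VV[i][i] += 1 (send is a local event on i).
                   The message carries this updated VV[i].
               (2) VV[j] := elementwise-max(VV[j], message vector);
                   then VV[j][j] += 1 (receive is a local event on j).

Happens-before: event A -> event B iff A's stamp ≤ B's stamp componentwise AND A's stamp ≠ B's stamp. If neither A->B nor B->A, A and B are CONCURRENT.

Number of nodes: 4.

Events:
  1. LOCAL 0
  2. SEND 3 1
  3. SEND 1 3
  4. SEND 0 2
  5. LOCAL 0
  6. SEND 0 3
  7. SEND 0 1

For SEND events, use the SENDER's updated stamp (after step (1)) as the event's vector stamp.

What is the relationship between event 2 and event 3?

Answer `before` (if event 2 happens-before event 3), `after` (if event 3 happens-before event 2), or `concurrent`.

Answer: before

Derivation:
Initial: VV[0]=[0, 0, 0, 0]
Initial: VV[1]=[0, 0, 0, 0]
Initial: VV[2]=[0, 0, 0, 0]
Initial: VV[3]=[0, 0, 0, 0]
Event 1: LOCAL 0: VV[0][0]++ -> VV[0]=[1, 0, 0, 0]
Event 2: SEND 3->1: VV[3][3]++ -> VV[3]=[0, 0, 0, 1], msg_vec=[0, 0, 0, 1]; VV[1]=max(VV[1],msg_vec) then VV[1][1]++ -> VV[1]=[0, 1, 0, 1]
Event 3: SEND 1->3: VV[1][1]++ -> VV[1]=[0, 2, 0, 1], msg_vec=[0, 2, 0, 1]; VV[3]=max(VV[3],msg_vec) then VV[3][3]++ -> VV[3]=[0, 2, 0, 2]
Event 4: SEND 0->2: VV[0][0]++ -> VV[0]=[2, 0, 0, 0], msg_vec=[2, 0, 0, 0]; VV[2]=max(VV[2],msg_vec) then VV[2][2]++ -> VV[2]=[2, 0, 1, 0]
Event 5: LOCAL 0: VV[0][0]++ -> VV[0]=[3, 0, 0, 0]
Event 6: SEND 0->3: VV[0][0]++ -> VV[0]=[4, 0, 0, 0], msg_vec=[4, 0, 0, 0]; VV[3]=max(VV[3],msg_vec) then VV[3][3]++ -> VV[3]=[4, 2, 0, 3]
Event 7: SEND 0->1: VV[0][0]++ -> VV[0]=[5, 0, 0, 0], msg_vec=[5, 0, 0, 0]; VV[1]=max(VV[1],msg_vec) then VV[1][1]++ -> VV[1]=[5, 3, 0, 1]
Event 2 stamp: [0, 0, 0, 1]
Event 3 stamp: [0, 2, 0, 1]
[0, 0, 0, 1] <= [0, 2, 0, 1]? True
[0, 2, 0, 1] <= [0, 0, 0, 1]? False
Relation: before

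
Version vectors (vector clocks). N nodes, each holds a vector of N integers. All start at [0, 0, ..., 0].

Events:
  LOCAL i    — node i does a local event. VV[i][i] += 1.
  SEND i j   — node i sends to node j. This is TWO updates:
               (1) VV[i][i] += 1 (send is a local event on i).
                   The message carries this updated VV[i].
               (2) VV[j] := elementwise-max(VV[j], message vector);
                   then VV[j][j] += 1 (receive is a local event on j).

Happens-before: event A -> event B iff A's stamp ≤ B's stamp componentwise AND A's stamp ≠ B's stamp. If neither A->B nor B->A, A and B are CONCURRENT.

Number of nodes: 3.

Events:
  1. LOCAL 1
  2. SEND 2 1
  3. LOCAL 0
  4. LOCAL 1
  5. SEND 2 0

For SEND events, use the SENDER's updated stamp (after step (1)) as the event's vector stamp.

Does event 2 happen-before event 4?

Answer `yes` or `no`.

Initial: VV[0]=[0, 0, 0]
Initial: VV[1]=[0, 0, 0]
Initial: VV[2]=[0, 0, 0]
Event 1: LOCAL 1: VV[1][1]++ -> VV[1]=[0, 1, 0]
Event 2: SEND 2->1: VV[2][2]++ -> VV[2]=[0, 0, 1], msg_vec=[0, 0, 1]; VV[1]=max(VV[1],msg_vec) then VV[1][1]++ -> VV[1]=[0, 2, 1]
Event 3: LOCAL 0: VV[0][0]++ -> VV[0]=[1, 0, 0]
Event 4: LOCAL 1: VV[1][1]++ -> VV[1]=[0, 3, 1]
Event 5: SEND 2->0: VV[2][2]++ -> VV[2]=[0, 0, 2], msg_vec=[0, 0, 2]; VV[0]=max(VV[0],msg_vec) then VV[0][0]++ -> VV[0]=[2, 0, 2]
Event 2 stamp: [0, 0, 1]
Event 4 stamp: [0, 3, 1]
[0, 0, 1] <= [0, 3, 1]? True. Equal? False. Happens-before: True

Answer: yes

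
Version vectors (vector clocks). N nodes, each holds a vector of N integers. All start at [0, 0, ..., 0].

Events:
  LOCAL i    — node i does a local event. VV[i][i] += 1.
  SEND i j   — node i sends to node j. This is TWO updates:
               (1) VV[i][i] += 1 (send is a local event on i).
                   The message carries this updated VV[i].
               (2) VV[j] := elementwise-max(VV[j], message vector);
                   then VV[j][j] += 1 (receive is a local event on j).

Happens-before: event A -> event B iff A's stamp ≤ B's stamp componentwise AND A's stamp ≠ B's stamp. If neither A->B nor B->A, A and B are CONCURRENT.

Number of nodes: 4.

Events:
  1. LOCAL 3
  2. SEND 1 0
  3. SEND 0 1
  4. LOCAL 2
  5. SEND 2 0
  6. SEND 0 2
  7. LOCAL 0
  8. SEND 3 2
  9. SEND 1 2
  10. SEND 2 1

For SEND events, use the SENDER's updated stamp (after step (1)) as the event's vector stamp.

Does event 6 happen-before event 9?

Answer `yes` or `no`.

Initial: VV[0]=[0, 0, 0, 0]
Initial: VV[1]=[0, 0, 0, 0]
Initial: VV[2]=[0, 0, 0, 0]
Initial: VV[3]=[0, 0, 0, 0]
Event 1: LOCAL 3: VV[3][3]++ -> VV[3]=[0, 0, 0, 1]
Event 2: SEND 1->0: VV[1][1]++ -> VV[1]=[0, 1, 0, 0], msg_vec=[0, 1, 0, 0]; VV[0]=max(VV[0],msg_vec) then VV[0][0]++ -> VV[0]=[1, 1, 0, 0]
Event 3: SEND 0->1: VV[0][0]++ -> VV[0]=[2, 1, 0, 0], msg_vec=[2, 1, 0, 0]; VV[1]=max(VV[1],msg_vec) then VV[1][1]++ -> VV[1]=[2, 2, 0, 0]
Event 4: LOCAL 2: VV[2][2]++ -> VV[2]=[0, 0, 1, 0]
Event 5: SEND 2->0: VV[2][2]++ -> VV[2]=[0, 0, 2, 0], msg_vec=[0, 0, 2, 0]; VV[0]=max(VV[0],msg_vec) then VV[0][0]++ -> VV[0]=[3, 1, 2, 0]
Event 6: SEND 0->2: VV[0][0]++ -> VV[0]=[4, 1, 2, 0], msg_vec=[4, 1, 2, 0]; VV[2]=max(VV[2],msg_vec) then VV[2][2]++ -> VV[2]=[4, 1, 3, 0]
Event 7: LOCAL 0: VV[0][0]++ -> VV[0]=[5, 1, 2, 0]
Event 8: SEND 3->2: VV[3][3]++ -> VV[3]=[0, 0, 0, 2], msg_vec=[0, 0, 0, 2]; VV[2]=max(VV[2],msg_vec) then VV[2][2]++ -> VV[2]=[4, 1, 4, 2]
Event 9: SEND 1->2: VV[1][1]++ -> VV[1]=[2, 3, 0, 0], msg_vec=[2, 3, 0, 0]; VV[2]=max(VV[2],msg_vec) then VV[2][2]++ -> VV[2]=[4, 3, 5, 2]
Event 10: SEND 2->1: VV[2][2]++ -> VV[2]=[4, 3, 6, 2], msg_vec=[4, 3, 6, 2]; VV[1]=max(VV[1],msg_vec) then VV[1][1]++ -> VV[1]=[4, 4, 6, 2]
Event 6 stamp: [4, 1, 2, 0]
Event 9 stamp: [2, 3, 0, 0]
[4, 1, 2, 0] <= [2, 3, 0, 0]? False. Equal? False. Happens-before: False

Answer: no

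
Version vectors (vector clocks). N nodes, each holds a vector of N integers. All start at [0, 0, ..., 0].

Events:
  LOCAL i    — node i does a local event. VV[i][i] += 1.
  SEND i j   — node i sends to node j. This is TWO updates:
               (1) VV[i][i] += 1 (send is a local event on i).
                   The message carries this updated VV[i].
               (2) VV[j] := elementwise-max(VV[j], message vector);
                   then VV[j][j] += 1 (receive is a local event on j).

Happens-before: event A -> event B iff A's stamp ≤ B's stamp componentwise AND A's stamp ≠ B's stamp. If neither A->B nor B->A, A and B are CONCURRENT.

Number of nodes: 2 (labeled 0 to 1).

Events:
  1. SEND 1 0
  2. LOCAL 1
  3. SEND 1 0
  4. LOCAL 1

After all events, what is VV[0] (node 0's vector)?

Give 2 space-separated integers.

Answer: 2 3

Derivation:
Initial: VV[0]=[0, 0]
Initial: VV[1]=[0, 0]
Event 1: SEND 1->0: VV[1][1]++ -> VV[1]=[0, 1], msg_vec=[0, 1]; VV[0]=max(VV[0],msg_vec) then VV[0][0]++ -> VV[0]=[1, 1]
Event 2: LOCAL 1: VV[1][1]++ -> VV[1]=[0, 2]
Event 3: SEND 1->0: VV[1][1]++ -> VV[1]=[0, 3], msg_vec=[0, 3]; VV[0]=max(VV[0],msg_vec) then VV[0][0]++ -> VV[0]=[2, 3]
Event 4: LOCAL 1: VV[1][1]++ -> VV[1]=[0, 4]
Final vectors: VV[0]=[2, 3]; VV[1]=[0, 4]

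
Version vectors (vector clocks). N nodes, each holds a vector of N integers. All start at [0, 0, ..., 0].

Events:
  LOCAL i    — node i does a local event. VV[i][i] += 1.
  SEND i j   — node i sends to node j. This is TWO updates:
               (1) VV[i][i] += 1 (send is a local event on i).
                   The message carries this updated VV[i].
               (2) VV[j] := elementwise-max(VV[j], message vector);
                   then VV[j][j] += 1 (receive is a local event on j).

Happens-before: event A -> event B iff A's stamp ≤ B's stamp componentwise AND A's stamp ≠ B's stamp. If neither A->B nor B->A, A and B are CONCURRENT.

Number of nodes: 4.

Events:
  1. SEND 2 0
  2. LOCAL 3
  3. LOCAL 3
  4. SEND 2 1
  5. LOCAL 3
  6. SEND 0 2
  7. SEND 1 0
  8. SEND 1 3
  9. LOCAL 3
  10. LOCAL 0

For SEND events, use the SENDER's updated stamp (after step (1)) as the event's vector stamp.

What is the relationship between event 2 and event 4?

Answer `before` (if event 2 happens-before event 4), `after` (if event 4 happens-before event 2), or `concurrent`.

Answer: concurrent

Derivation:
Initial: VV[0]=[0, 0, 0, 0]
Initial: VV[1]=[0, 0, 0, 0]
Initial: VV[2]=[0, 0, 0, 0]
Initial: VV[3]=[0, 0, 0, 0]
Event 1: SEND 2->0: VV[2][2]++ -> VV[2]=[0, 0, 1, 0], msg_vec=[0, 0, 1, 0]; VV[0]=max(VV[0],msg_vec) then VV[0][0]++ -> VV[0]=[1, 0, 1, 0]
Event 2: LOCAL 3: VV[3][3]++ -> VV[3]=[0, 0, 0, 1]
Event 3: LOCAL 3: VV[3][3]++ -> VV[3]=[0, 0, 0, 2]
Event 4: SEND 2->1: VV[2][2]++ -> VV[2]=[0, 0, 2, 0], msg_vec=[0, 0, 2, 0]; VV[1]=max(VV[1],msg_vec) then VV[1][1]++ -> VV[1]=[0, 1, 2, 0]
Event 5: LOCAL 3: VV[3][3]++ -> VV[3]=[0, 0, 0, 3]
Event 6: SEND 0->2: VV[0][0]++ -> VV[0]=[2, 0, 1, 0], msg_vec=[2, 0, 1, 0]; VV[2]=max(VV[2],msg_vec) then VV[2][2]++ -> VV[2]=[2, 0, 3, 0]
Event 7: SEND 1->0: VV[1][1]++ -> VV[1]=[0, 2, 2, 0], msg_vec=[0, 2, 2, 0]; VV[0]=max(VV[0],msg_vec) then VV[0][0]++ -> VV[0]=[3, 2, 2, 0]
Event 8: SEND 1->3: VV[1][1]++ -> VV[1]=[0, 3, 2, 0], msg_vec=[0, 3, 2, 0]; VV[3]=max(VV[3],msg_vec) then VV[3][3]++ -> VV[3]=[0, 3, 2, 4]
Event 9: LOCAL 3: VV[3][3]++ -> VV[3]=[0, 3, 2, 5]
Event 10: LOCAL 0: VV[0][0]++ -> VV[0]=[4, 2, 2, 0]
Event 2 stamp: [0, 0, 0, 1]
Event 4 stamp: [0, 0, 2, 0]
[0, 0, 0, 1] <= [0, 0, 2, 0]? False
[0, 0, 2, 0] <= [0, 0, 0, 1]? False
Relation: concurrent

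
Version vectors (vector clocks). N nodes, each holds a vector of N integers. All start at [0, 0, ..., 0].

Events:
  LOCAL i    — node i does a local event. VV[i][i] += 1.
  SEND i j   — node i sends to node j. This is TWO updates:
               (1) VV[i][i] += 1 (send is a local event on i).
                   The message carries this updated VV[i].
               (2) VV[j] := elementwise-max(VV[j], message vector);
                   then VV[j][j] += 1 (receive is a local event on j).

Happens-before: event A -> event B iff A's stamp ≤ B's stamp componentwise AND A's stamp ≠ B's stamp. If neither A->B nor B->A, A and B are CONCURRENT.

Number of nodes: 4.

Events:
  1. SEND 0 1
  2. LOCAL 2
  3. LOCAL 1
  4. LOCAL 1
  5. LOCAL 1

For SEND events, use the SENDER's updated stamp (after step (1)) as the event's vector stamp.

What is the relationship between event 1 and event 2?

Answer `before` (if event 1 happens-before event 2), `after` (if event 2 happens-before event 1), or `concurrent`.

Answer: concurrent

Derivation:
Initial: VV[0]=[0, 0, 0, 0]
Initial: VV[1]=[0, 0, 0, 0]
Initial: VV[2]=[0, 0, 0, 0]
Initial: VV[3]=[0, 0, 0, 0]
Event 1: SEND 0->1: VV[0][0]++ -> VV[0]=[1, 0, 0, 0], msg_vec=[1, 0, 0, 0]; VV[1]=max(VV[1],msg_vec) then VV[1][1]++ -> VV[1]=[1, 1, 0, 0]
Event 2: LOCAL 2: VV[2][2]++ -> VV[2]=[0, 0, 1, 0]
Event 3: LOCAL 1: VV[1][1]++ -> VV[1]=[1, 2, 0, 0]
Event 4: LOCAL 1: VV[1][1]++ -> VV[1]=[1, 3, 0, 0]
Event 5: LOCAL 1: VV[1][1]++ -> VV[1]=[1, 4, 0, 0]
Event 1 stamp: [1, 0, 0, 0]
Event 2 stamp: [0, 0, 1, 0]
[1, 0, 0, 0] <= [0, 0, 1, 0]? False
[0, 0, 1, 0] <= [1, 0, 0, 0]? False
Relation: concurrent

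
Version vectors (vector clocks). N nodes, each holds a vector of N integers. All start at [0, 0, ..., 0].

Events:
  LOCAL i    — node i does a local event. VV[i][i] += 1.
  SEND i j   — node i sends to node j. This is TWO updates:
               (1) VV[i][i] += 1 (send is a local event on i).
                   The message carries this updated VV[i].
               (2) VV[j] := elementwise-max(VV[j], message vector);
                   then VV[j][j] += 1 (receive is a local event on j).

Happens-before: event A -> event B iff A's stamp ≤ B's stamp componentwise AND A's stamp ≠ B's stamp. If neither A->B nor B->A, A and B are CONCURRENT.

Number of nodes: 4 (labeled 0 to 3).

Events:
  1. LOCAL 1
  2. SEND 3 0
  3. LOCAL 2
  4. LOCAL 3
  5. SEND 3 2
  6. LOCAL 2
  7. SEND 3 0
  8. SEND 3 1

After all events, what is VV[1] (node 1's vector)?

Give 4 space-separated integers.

Initial: VV[0]=[0, 0, 0, 0]
Initial: VV[1]=[0, 0, 0, 0]
Initial: VV[2]=[0, 0, 0, 0]
Initial: VV[3]=[0, 0, 0, 0]
Event 1: LOCAL 1: VV[1][1]++ -> VV[1]=[0, 1, 0, 0]
Event 2: SEND 3->0: VV[3][3]++ -> VV[3]=[0, 0, 0, 1], msg_vec=[0, 0, 0, 1]; VV[0]=max(VV[0],msg_vec) then VV[0][0]++ -> VV[0]=[1, 0, 0, 1]
Event 3: LOCAL 2: VV[2][2]++ -> VV[2]=[0, 0, 1, 0]
Event 4: LOCAL 3: VV[3][3]++ -> VV[3]=[0, 0, 0, 2]
Event 5: SEND 3->2: VV[3][3]++ -> VV[3]=[0, 0, 0, 3], msg_vec=[0, 0, 0, 3]; VV[2]=max(VV[2],msg_vec) then VV[2][2]++ -> VV[2]=[0, 0, 2, 3]
Event 6: LOCAL 2: VV[2][2]++ -> VV[2]=[0, 0, 3, 3]
Event 7: SEND 3->0: VV[3][3]++ -> VV[3]=[0, 0, 0, 4], msg_vec=[0, 0, 0, 4]; VV[0]=max(VV[0],msg_vec) then VV[0][0]++ -> VV[0]=[2, 0, 0, 4]
Event 8: SEND 3->1: VV[3][3]++ -> VV[3]=[0, 0, 0, 5], msg_vec=[0, 0, 0, 5]; VV[1]=max(VV[1],msg_vec) then VV[1][1]++ -> VV[1]=[0, 2, 0, 5]
Final vectors: VV[0]=[2, 0, 0, 4]; VV[1]=[0, 2, 0, 5]; VV[2]=[0, 0, 3, 3]; VV[3]=[0, 0, 0, 5]

Answer: 0 2 0 5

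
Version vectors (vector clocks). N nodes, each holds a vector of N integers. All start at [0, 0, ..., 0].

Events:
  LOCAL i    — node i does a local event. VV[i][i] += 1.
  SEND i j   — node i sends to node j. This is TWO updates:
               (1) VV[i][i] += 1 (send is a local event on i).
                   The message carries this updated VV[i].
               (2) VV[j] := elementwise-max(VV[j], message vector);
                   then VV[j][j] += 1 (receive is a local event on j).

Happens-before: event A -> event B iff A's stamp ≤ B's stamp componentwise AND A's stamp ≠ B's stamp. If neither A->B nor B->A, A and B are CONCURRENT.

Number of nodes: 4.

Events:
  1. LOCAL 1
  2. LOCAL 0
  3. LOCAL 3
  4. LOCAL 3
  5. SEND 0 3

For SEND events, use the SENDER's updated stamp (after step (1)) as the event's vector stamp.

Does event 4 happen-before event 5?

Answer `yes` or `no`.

Initial: VV[0]=[0, 0, 0, 0]
Initial: VV[1]=[0, 0, 0, 0]
Initial: VV[2]=[0, 0, 0, 0]
Initial: VV[3]=[0, 0, 0, 0]
Event 1: LOCAL 1: VV[1][1]++ -> VV[1]=[0, 1, 0, 0]
Event 2: LOCAL 0: VV[0][0]++ -> VV[0]=[1, 0, 0, 0]
Event 3: LOCAL 3: VV[3][3]++ -> VV[3]=[0, 0, 0, 1]
Event 4: LOCAL 3: VV[3][3]++ -> VV[3]=[0, 0, 0, 2]
Event 5: SEND 0->3: VV[0][0]++ -> VV[0]=[2, 0, 0, 0], msg_vec=[2, 0, 0, 0]; VV[3]=max(VV[3],msg_vec) then VV[3][3]++ -> VV[3]=[2, 0, 0, 3]
Event 4 stamp: [0, 0, 0, 2]
Event 5 stamp: [2, 0, 0, 0]
[0, 0, 0, 2] <= [2, 0, 0, 0]? False. Equal? False. Happens-before: False

Answer: no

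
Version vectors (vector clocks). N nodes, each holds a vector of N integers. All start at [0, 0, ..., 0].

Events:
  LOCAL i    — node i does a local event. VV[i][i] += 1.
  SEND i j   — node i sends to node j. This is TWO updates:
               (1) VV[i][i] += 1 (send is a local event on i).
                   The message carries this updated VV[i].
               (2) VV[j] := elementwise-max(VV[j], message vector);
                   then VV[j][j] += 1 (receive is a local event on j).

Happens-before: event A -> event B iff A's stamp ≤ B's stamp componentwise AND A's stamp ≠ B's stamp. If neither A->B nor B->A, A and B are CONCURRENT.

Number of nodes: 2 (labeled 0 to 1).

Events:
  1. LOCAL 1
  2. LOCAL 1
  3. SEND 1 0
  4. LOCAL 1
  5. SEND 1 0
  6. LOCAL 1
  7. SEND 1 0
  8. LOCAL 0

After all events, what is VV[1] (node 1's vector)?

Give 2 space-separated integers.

Answer: 0 7

Derivation:
Initial: VV[0]=[0, 0]
Initial: VV[1]=[0, 0]
Event 1: LOCAL 1: VV[1][1]++ -> VV[1]=[0, 1]
Event 2: LOCAL 1: VV[1][1]++ -> VV[1]=[0, 2]
Event 3: SEND 1->0: VV[1][1]++ -> VV[1]=[0, 3], msg_vec=[0, 3]; VV[0]=max(VV[0],msg_vec) then VV[0][0]++ -> VV[0]=[1, 3]
Event 4: LOCAL 1: VV[1][1]++ -> VV[1]=[0, 4]
Event 5: SEND 1->0: VV[1][1]++ -> VV[1]=[0, 5], msg_vec=[0, 5]; VV[0]=max(VV[0],msg_vec) then VV[0][0]++ -> VV[0]=[2, 5]
Event 6: LOCAL 1: VV[1][1]++ -> VV[1]=[0, 6]
Event 7: SEND 1->0: VV[1][1]++ -> VV[1]=[0, 7], msg_vec=[0, 7]; VV[0]=max(VV[0],msg_vec) then VV[0][0]++ -> VV[0]=[3, 7]
Event 8: LOCAL 0: VV[0][0]++ -> VV[0]=[4, 7]
Final vectors: VV[0]=[4, 7]; VV[1]=[0, 7]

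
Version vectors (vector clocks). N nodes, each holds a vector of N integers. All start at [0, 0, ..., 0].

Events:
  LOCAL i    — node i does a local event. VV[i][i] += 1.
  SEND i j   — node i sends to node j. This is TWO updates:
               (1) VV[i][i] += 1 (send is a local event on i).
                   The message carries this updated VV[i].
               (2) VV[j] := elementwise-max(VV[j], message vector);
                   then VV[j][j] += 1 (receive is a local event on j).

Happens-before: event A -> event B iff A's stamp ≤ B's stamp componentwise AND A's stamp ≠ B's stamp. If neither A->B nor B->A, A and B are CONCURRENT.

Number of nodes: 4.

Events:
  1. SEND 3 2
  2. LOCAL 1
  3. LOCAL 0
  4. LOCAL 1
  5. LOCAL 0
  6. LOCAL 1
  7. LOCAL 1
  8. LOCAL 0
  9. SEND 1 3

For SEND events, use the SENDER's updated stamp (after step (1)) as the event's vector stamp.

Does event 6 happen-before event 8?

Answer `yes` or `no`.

Initial: VV[0]=[0, 0, 0, 0]
Initial: VV[1]=[0, 0, 0, 0]
Initial: VV[2]=[0, 0, 0, 0]
Initial: VV[3]=[0, 0, 0, 0]
Event 1: SEND 3->2: VV[3][3]++ -> VV[3]=[0, 0, 0, 1], msg_vec=[0, 0, 0, 1]; VV[2]=max(VV[2],msg_vec) then VV[2][2]++ -> VV[2]=[0, 0, 1, 1]
Event 2: LOCAL 1: VV[1][1]++ -> VV[1]=[0, 1, 0, 0]
Event 3: LOCAL 0: VV[0][0]++ -> VV[0]=[1, 0, 0, 0]
Event 4: LOCAL 1: VV[1][1]++ -> VV[1]=[0, 2, 0, 0]
Event 5: LOCAL 0: VV[0][0]++ -> VV[0]=[2, 0, 0, 0]
Event 6: LOCAL 1: VV[1][1]++ -> VV[1]=[0, 3, 0, 0]
Event 7: LOCAL 1: VV[1][1]++ -> VV[1]=[0, 4, 0, 0]
Event 8: LOCAL 0: VV[0][0]++ -> VV[0]=[3, 0, 0, 0]
Event 9: SEND 1->3: VV[1][1]++ -> VV[1]=[0, 5, 0, 0], msg_vec=[0, 5, 0, 0]; VV[3]=max(VV[3],msg_vec) then VV[3][3]++ -> VV[3]=[0, 5, 0, 2]
Event 6 stamp: [0, 3, 0, 0]
Event 8 stamp: [3, 0, 0, 0]
[0, 3, 0, 0] <= [3, 0, 0, 0]? False. Equal? False. Happens-before: False

Answer: no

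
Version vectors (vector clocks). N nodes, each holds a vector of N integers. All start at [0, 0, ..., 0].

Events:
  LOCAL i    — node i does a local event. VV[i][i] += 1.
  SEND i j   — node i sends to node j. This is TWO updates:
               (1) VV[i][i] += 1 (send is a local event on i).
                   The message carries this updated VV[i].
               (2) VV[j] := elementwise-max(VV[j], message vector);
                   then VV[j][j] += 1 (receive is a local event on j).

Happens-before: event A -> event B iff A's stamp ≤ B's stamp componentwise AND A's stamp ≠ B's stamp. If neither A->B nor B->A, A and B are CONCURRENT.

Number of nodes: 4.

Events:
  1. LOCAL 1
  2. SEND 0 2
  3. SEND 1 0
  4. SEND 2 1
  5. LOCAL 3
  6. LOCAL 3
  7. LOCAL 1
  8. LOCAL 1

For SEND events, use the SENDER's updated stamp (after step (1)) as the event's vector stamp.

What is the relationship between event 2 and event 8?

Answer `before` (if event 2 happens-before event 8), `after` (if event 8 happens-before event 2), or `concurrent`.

Initial: VV[0]=[0, 0, 0, 0]
Initial: VV[1]=[0, 0, 0, 0]
Initial: VV[2]=[0, 0, 0, 0]
Initial: VV[3]=[0, 0, 0, 0]
Event 1: LOCAL 1: VV[1][1]++ -> VV[1]=[0, 1, 0, 0]
Event 2: SEND 0->2: VV[0][0]++ -> VV[0]=[1, 0, 0, 0], msg_vec=[1, 0, 0, 0]; VV[2]=max(VV[2],msg_vec) then VV[2][2]++ -> VV[2]=[1, 0, 1, 0]
Event 3: SEND 1->0: VV[1][1]++ -> VV[1]=[0, 2, 0, 0], msg_vec=[0, 2, 0, 0]; VV[0]=max(VV[0],msg_vec) then VV[0][0]++ -> VV[0]=[2, 2, 0, 0]
Event 4: SEND 2->1: VV[2][2]++ -> VV[2]=[1, 0, 2, 0], msg_vec=[1, 0, 2, 0]; VV[1]=max(VV[1],msg_vec) then VV[1][1]++ -> VV[1]=[1, 3, 2, 0]
Event 5: LOCAL 3: VV[3][3]++ -> VV[3]=[0, 0, 0, 1]
Event 6: LOCAL 3: VV[3][3]++ -> VV[3]=[0, 0, 0, 2]
Event 7: LOCAL 1: VV[1][1]++ -> VV[1]=[1, 4, 2, 0]
Event 8: LOCAL 1: VV[1][1]++ -> VV[1]=[1, 5, 2, 0]
Event 2 stamp: [1, 0, 0, 0]
Event 8 stamp: [1, 5, 2, 0]
[1, 0, 0, 0] <= [1, 5, 2, 0]? True
[1, 5, 2, 0] <= [1, 0, 0, 0]? False
Relation: before

Answer: before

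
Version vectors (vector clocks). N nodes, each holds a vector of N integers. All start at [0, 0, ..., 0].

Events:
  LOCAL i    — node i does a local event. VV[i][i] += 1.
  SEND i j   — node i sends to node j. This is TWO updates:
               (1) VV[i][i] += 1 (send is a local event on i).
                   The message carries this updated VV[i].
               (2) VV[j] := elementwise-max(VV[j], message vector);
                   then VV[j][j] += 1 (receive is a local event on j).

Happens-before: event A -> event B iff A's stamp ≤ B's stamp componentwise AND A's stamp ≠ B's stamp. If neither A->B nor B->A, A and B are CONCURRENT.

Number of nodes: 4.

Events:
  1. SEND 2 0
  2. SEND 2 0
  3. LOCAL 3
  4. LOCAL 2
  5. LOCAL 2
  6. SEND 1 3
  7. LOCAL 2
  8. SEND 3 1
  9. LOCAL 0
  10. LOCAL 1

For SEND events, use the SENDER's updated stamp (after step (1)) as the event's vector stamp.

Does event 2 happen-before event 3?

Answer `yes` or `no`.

Initial: VV[0]=[0, 0, 0, 0]
Initial: VV[1]=[0, 0, 0, 0]
Initial: VV[2]=[0, 0, 0, 0]
Initial: VV[3]=[0, 0, 0, 0]
Event 1: SEND 2->0: VV[2][2]++ -> VV[2]=[0, 0, 1, 0], msg_vec=[0, 0, 1, 0]; VV[0]=max(VV[0],msg_vec) then VV[0][0]++ -> VV[0]=[1, 0, 1, 0]
Event 2: SEND 2->0: VV[2][2]++ -> VV[2]=[0, 0, 2, 0], msg_vec=[0, 0, 2, 0]; VV[0]=max(VV[0],msg_vec) then VV[0][0]++ -> VV[0]=[2, 0, 2, 0]
Event 3: LOCAL 3: VV[3][3]++ -> VV[3]=[0, 0, 0, 1]
Event 4: LOCAL 2: VV[2][2]++ -> VV[2]=[0, 0, 3, 0]
Event 5: LOCAL 2: VV[2][2]++ -> VV[2]=[0, 0, 4, 0]
Event 6: SEND 1->3: VV[1][1]++ -> VV[1]=[0, 1, 0, 0], msg_vec=[0, 1, 0, 0]; VV[3]=max(VV[3],msg_vec) then VV[3][3]++ -> VV[3]=[0, 1, 0, 2]
Event 7: LOCAL 2: VV[2][2]++ -> VV[2]=[0, 0, 5, 0]
Event 8: SEND 3->1: VV[3][3]++ -> VV[3]=[0, 1, 0, 3], msg_vec=[0, 1, 0, 3]; VV[1]=max(VV[1],msg_vec) then VV[1][1]++ -> VV[1]=[0, 2, 0, 3]
Event 9: LOCAL 0: VV[0][0]++ -> VV[0]=[3, 0, 2, 0]
Event 10: LOCAL 1: VV[1][1]++ -> VV[1]=[0, 3, 0, 3]
Event 2 stamp: [0, 0, 2, 0]
Event 3 stamp: [0, 0, 0, 1]
[0, 0, 2, 0] <= [0, 0, 0, 1]? False. Equal? False. Happens-before: False

Answer: no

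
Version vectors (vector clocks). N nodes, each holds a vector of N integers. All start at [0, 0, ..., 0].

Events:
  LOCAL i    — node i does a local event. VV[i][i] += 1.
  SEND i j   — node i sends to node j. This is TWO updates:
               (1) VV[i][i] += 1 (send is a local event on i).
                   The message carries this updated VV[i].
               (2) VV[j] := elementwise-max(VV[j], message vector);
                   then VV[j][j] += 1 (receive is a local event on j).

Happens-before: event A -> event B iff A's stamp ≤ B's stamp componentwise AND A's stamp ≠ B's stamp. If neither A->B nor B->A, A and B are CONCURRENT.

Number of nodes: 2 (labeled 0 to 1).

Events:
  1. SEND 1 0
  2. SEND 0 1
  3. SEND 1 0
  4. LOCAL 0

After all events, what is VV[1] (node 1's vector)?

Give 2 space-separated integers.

Initial: VV[0]=[0, 0]
Initial: VV[1]=[0, 0]
Event 1: SEND 1->0: VV[1][1]++ -> VV[1]=[0, 1], msg_vec=[0, 1]; VV[0]=max(VV[0],msg_vec) then VV[0][0]++ -> VV[0]=[1, 1]
Event 2: SEND 0->1: VV[0][0]++ -> VV[0]=[2, 1], msg_vec=[2, 1]; VV[1]=max(VV[1],msg_vec) then VV[1][1]++ -> VV[1]=[2, 2]
Event 3: SEND 1->0: VV[1][1]++ -> VV[1]=[2, 3], msg_vec=[2, 3]; VV[0]=max(VV[0],msg_vec) then VV[0][0]++ -> VV[0]=[3, 3]
Event 4: LOCAL 0: VV[0][0]++ -> VV[0]=[4, 3]
Final vectors: VV[0]=[4, 3]; VV[1]=[2, 3]

Answer: 2 3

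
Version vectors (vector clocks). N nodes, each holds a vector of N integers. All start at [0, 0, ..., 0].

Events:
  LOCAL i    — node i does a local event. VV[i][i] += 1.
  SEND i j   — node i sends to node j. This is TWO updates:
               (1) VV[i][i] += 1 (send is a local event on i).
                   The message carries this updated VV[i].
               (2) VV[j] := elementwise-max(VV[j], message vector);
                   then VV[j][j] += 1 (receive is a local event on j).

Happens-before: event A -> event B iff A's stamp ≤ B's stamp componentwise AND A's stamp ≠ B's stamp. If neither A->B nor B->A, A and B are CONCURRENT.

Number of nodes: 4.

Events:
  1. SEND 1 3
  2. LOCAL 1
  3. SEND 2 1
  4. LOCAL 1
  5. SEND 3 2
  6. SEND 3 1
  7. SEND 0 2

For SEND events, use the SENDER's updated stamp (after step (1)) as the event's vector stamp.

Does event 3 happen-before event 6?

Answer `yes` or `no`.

Answer: no

Derivation:
Initial: VV[0]=[0, 0, 0, 0]
Initial: VV[1]=[0, 0, 0, 0]
Initial: VV[2]=[0, 0, 0, 0]
Initial: VV[3]=[0, 0, 0, 0]
Event 1: SEND 1->3: VV[1][1]++ -> VV[1]=[0, 1, 0, 0], msg_vec=[0, 1, 0, 0]; VV[3]=max(VV[3],msg_vec) then VV[3][3]++ -> VV[3]=[0, 1, 0, 1]
Event 2: LOCAL 1: VV[1][1]++ -> VV[1]=[0, 2, 0, 0]
Event 3: SEND 2->1: VV[2][2]++ -> VV[2]=[0, 0, 1, 0], msg_vec=[0, 0, 1, 0]; VV[1]=max(VV[1],msg_vec) then VV[1][1]++ -> VV[1]=[0, 3, 1, 0]
Event 4: LOCAL 1: VV[1][1]++ -> VV[1]=[0, 4, 1, 0]
Event 5: SEND 3->2: VV[3][3]++ -> VV[3]=[0, 1, 0, 2], msg_vec=[0, 1, 0, 2]; VV[2]=max(VV[2],msg_vec) then VV[2][2]++ -> VV[2]=[0, 1, 2, 2]
Event 6: SEND 3->1: VV[3][3]++ -> VV[3]=[0, 1, 0, 3], msg_vec=[0, 1, 0, 3]; VV[1]=max(VV[1],msg_vec) then VV[1][1]++ -> VV[1]=[0, 5, 1, 3]
Event 7: SEND 0->2: VV[0][0]++ -> VV[0]=[1, 0, 0, 0], msg_vec=[1, 0, 0, 0]; VV[2]=max(VV[2],msg_vec) then VV[2][2]++ -> VV[2]=[1, 1, 3, 2]
Event 3 stamp: [0, 0, 1, 0]
Event 6 stamp: [0, 1, 0, 3]
[0, 0, 1, 0] <= [0, 1, 0, 3]? False. Equal? False. Happens-before: False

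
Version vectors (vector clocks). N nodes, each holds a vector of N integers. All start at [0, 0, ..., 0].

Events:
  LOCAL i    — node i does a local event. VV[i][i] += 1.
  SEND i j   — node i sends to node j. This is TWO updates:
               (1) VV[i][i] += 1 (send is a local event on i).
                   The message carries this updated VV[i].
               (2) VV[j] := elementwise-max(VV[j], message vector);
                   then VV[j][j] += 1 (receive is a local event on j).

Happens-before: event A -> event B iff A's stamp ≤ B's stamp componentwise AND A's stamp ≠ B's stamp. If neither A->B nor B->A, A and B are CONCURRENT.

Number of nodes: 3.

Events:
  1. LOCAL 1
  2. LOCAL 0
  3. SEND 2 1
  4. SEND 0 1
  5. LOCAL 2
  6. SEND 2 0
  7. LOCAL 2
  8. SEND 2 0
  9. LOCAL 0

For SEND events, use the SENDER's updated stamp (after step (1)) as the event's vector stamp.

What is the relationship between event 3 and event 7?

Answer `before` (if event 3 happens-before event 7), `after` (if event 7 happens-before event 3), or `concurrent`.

Initial: VV[0]=[0, 0, 0]
Initial: VV[1]=[0, 0, 0]
Initial: VV[2]=[0, 0, 0]
Event 1: LOCAL 1: VV[1][1]++ -> VV[1]=[0, 1, 0]
Event 2: LOCAL 0: VV[0][0]++ -> VV[0]=[1, 0, 0]
Event 3: SEND 2->1: VV[2][2]++ -> VV[2]=[0, 0, 1], msg_vec=[0, 0, 1]; VV[1]=max(VV[1],msg_vec) then VV[1][1]++ -> VV[1]=[0, 2, 1]
Event 4: SEND 0->1: VV[0][0]++ -> VV[0]=[2, 0, 0], msg_vec=[2, 0, 0]; VV[1]=max(VV[1],msg_vec) then VV[1][1]++ -> VV[1]=[2, 3, 1]
Event 5: LOCAL 2: VV[2][2]++ -> VV[2]=[0, 0, 2]
Event 6: SEND 2->0: VV[2][2]++ -> VV[2]=[0, 0, 3], msg_vec=[0, 0, 3]; VV[0]=max(VV[0],msg_vec) then VV[0][0]++ -> VV[0]=[3, 0, 3]
Event 7: LOCAL 2: VV[2][2]++ -> VV[2]=[0, 0, 4]
Event 8: SEND 2->0: VV[2][2]++ -> VV[2]=[0, 0, 5], msg_vec=[0, 0, 5]; VV[0]=max(VV[0],msg_vec) then VV[0][0]++ -> VV[0]=[4, 0, 5]
Event 9: LOCAL 0: VV[0][0]++ -> VV[0]=[5, 0, 5]
Event 3 stamp: [0, 0, 1]
Event 7 stamp: [0, 0, 4]
[0, 0, 1] <= [0, 0, 4]? True
[0, 0, 4] <= [0, 0, 1]? False
Relation: before

Answer: before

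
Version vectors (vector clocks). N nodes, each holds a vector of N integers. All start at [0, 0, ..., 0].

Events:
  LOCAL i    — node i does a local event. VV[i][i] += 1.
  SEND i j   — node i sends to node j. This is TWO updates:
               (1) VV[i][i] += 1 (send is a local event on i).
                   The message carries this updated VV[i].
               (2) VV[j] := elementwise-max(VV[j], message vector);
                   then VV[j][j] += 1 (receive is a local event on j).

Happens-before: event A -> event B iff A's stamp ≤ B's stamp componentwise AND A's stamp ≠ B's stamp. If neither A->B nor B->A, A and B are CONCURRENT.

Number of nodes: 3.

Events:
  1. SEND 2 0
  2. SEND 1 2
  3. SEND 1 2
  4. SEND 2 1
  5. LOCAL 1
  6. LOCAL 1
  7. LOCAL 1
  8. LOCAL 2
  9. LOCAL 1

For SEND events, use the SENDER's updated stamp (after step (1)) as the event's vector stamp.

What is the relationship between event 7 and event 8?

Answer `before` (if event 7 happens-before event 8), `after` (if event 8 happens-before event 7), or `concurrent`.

Answer: concurrent

Derivation:
Initial: VV[0]=[0, 0, 0]
Initial: VV[1]=[0, 0, 0]
Initial: VV[2]=[0, 0, 0]
Event 1: SEND 2->0: VV[2][2]++ -> VV[2]=[0, 0, 1], msg_vec=[0, 0, 1]; VV[0]=max(VV[0],msg_vec) then VV[0][0]++ -> VV[0]=[1, 0, 1]
Event 2: SEND 1->2: VV[1][1]++ -> VV[1]=[0, 1, 0], msg_vec=[0, 1, 0]; VV[2]=max(VV[2],msg_vec) then VV[2][2]++ -> VV[2]=[0, 1, 2]
Event 3: SEND 1->2: VV[1][1]++ -> VV[1]=[0, 2, 0], msg_vec=[0, 2, 0]; VV[2]=max(VV[2],msg_vec) then VV[2][2]++ -> VV[2]=[0, 2, 3]
Event 4: SEND 2->1: VV[2][2]++ -> VV[2]=[0, 2, 4], msg_vec=[0, 2, 4]; VV[1]=max(VV[1],msg_vec) then VV[1][1]++ -> VV[1]=[0, 3, 4]
Event 5: LOCAL 1: VV[1][1]++ -> VV[1]=[0, 4, 4]
Event 6: LOCAL 1: VV[1][1]++ -> VV[1]=[0, 5, 4]
Event 7: LOCAL 1: VV[1][1]++ -> VV[1]=[0, 6, 4]
Event 8: LOCAL 2: VV[2][2]++ -> VV[2]=[0, 2, 5]
Event 9: LOCAL 1: VV[1][1]++ -> VV[1]=[0, 7, 4]
Event 7 stamp: [0, 6, 4]
Event 8 stamp: [0, 2, 5]
[0, 6, 4] <= [0, 2, 5]? False
[0, 2, 5] <= [0, 6, 4]? False
Relation: concurrent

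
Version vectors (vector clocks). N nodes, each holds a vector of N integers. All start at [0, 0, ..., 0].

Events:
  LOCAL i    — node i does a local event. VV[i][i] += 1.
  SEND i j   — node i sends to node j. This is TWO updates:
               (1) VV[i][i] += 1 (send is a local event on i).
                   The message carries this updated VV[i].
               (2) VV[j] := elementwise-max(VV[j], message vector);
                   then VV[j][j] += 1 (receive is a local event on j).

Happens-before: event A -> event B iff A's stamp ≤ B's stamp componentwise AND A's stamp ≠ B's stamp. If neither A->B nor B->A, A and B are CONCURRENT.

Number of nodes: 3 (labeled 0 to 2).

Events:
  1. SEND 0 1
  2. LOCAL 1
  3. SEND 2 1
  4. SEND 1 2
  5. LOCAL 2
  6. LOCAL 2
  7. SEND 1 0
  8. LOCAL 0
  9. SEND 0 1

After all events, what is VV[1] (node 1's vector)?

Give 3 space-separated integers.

Answer: 4 6 1

Derivation:
Initial: VV[0]=[0, 0, 0]
Initial: VV[1]=[0, 0, 0]
Initial: VV[2]=[0, 0, 0]
Event 1: SEND 0->1: VV[0][0]++ -> VV[0]=[1, 0, 0], msg_vec=[1, 0, 0]; VV[1]=max(VV[1],msg_vec) then VV[1][1]++ -> VV[1]=[1, 1, 0]
Event 2: LOCAL 1: VV[1][1]++ -> VV[1]=[1, 2, 0]
Event 3: SEND 2->1: VV[2][2]++ -> VV[2]=[0, 0, 1], msg_vec=[0, 0, 1]; VV[1]=max(VV[1],msg_vec) then VV[1][1]++ -> VV[1]=[1, 3, 1]
Event 4: SEND 1->2: VV[1][1]++ -> VV[1]=[1, 4, 1], msg_vec=[1, 4, 1]; VV[2]=max(VV[2],msg_vec) then VV[2][2]++ -> VV[2]=[1, 4, 2]
Event 5: LOCAL 2: VV[2][2]++ -> VV[2]=[1, 4, 3]
Event 6: LOCAL 2: VV[2][2]++ -> VV[2]=[1, 4, 4]
Event 7: SEND 1->0: VV[1][1]++ -> VV[1]=[1, 5, 1], msg_vec=[1, 5, 1]; VV[0]=max(VV[0],msg_vec) then VV[0][0]++ -> VV[0]=[2, 5, 1]
Event 8: LOCAL 0: VV[0][0]++ -> VV[0]=[3, 5, 1]
Event 9: SEND 0->1: VV[0][0]++ -> VV[0]=[4, 5, 1], msg_vec=[4, 5, 1]; VV[1]=max(VV[1],msg_vec) then VV[1][1]++ -> VV[1]=[4, 6, 1]
Final vectors: VV[0]=[4, 5, 1]; VV[1]=[4, 6, 1]; VV[2]=[1, 4, 4]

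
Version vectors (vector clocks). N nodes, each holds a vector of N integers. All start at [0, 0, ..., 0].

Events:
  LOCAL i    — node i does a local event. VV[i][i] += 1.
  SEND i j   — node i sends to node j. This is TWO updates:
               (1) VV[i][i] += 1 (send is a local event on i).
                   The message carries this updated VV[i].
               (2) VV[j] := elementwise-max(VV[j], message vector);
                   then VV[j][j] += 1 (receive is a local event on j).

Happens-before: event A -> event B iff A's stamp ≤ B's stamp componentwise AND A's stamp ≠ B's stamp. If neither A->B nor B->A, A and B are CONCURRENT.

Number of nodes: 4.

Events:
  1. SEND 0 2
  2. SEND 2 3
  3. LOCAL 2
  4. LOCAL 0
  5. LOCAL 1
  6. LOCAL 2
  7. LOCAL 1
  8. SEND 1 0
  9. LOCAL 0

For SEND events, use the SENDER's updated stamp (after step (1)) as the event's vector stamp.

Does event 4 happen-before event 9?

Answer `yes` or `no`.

Answer: yes

Derivation:
Initial: VV[0]=[0, 0, 0, 0]
Initial: VV[1]=[0, 0, 0, 0]
Initial: VV[2]=[0, 0, 0, 0]
Initial: VV[3]=[0, 0, 0, 0]
Event 1: SEND 0->2: VV[0][0]++ -> VV[0]=[1, 0, 0, 0], msg_vec=[1, 0, 0, 0]; VV[2]=max(VV[2],msg_vec) then VV[2][2]++ -> VV[2]=[1, 0, 1, 0]
Event 2: SEND 2->3: VV[2][2]++ -> VV[2]=[1, 0, 2, 0], msg_vec=[1, 0, 2, 0]; VV[3]=max(VV[3],msg_vec) then VV[3][3]++ -> VV[3]=[1, 0, 2, 1]
Event 3: LOCAL 2: VV[2][2]++ -> VV[2]=[1, 0, 3, 0]
Event 4: LOCAL 0: VV[0][0]++ -> VV[0]=[2, 0, 0, 0]
Event 5: LOCAL 1: VV[1][1]++ -> VV[1]=[0, 1, 0, 0]
Event 6: LOCAL 2: VV[2][2]++ -> VV[2]=[1, 0, 4, 0]
Event 7: LOCAL 1: VV[1][1]++ -> VV[1]=[0, 2, 0, 0]
Event 8: SEND 1->0: VV[1][1]++ -> VV[1]=[0, 3, 0, 0], msg_vec=[0, 3, 0, 0]; VV[0]=max(VV[0],msg_vec) then VV[0][0]++ -> VV[0]=[3, 3, 0, 0]
Event 9: LOCAL 0: VV[0][0]++ -> VV[0]=[4, 3, 0, 0]
Event 4 stamp: [2, 0, 0, 0]
Event 9 stamp: [4, 3, 0, 0]
[2, 0, 0, 0] <= [4, 3, 0, 0]? True. Equal? False. Happens-before: True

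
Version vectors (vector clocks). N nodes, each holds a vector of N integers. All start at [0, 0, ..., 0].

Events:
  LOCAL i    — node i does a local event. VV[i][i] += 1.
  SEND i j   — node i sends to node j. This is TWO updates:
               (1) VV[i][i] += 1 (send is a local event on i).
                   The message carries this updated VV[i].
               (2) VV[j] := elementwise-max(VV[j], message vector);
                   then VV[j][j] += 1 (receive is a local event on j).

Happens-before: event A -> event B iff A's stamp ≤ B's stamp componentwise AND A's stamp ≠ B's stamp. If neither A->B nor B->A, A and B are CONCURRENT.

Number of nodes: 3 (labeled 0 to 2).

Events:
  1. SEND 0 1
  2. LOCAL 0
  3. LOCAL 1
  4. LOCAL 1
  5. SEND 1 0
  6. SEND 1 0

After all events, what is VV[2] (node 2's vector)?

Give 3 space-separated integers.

Answer: 0 0 0

Derivation:
Initial: VV[0]=[0, 0, 0]
Initial: VV[1]=[0, 0, 0]
Initial: VV[2]=[0, 0, 0]
Event 1: SEND 0->1: VV[0][0]++ -> VV[0]=[1, 0, 0], msg_vec=[1, 0, 0]; VV[1]=max(VV[1],msg_vec) then VV[1][1]++ -> VV[1]=[1, 1, 0]
Event 2: LOCAL 0: VV[0][0]++ -> VV[0]=[2, 0, 0]
Event 3: LOCAL 1: VV[1][1]++ -> VV[1]=[1, 2, 0]
Event 4: LOCAL 1: VV[1][1]++ -> VV[1]=[1, 3, 0]
Event 5: SEND 1->0: VV[1][1]++ -> VV[1]=[1, 4, 0], msg_vec=[1, 4, 0]; VV[0]=max(VV[0],msg_vec) then VV[0][0]++ -> VV[0]=[3, 4, 0]
Event 6: SEND 1->0: VV[1][1]++ -> VV[1]=[1, 5, 0], msg_vec=[1, 5, 0]; VV[0]=max(VV[0],msg_vec) then VV[0][0]++ -> VV[0]=[4, 5, 0]
Final vectors: VV[0]=[4, 5, 0]; VV[1]=[1, 5, 0]; VV[2]=[0, 0, 0]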